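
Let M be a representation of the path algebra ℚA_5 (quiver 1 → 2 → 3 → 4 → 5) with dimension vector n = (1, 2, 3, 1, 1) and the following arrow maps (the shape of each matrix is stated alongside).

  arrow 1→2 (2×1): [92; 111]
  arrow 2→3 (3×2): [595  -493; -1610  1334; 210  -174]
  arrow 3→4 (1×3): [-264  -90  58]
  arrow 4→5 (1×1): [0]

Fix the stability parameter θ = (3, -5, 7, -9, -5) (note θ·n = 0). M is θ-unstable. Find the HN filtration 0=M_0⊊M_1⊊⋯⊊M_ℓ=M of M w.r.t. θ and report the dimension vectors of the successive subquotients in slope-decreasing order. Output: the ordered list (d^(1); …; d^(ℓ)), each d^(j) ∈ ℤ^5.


Barcode: M ≅ I[1,3], I[2,2], I[3,3], I[3,4], I[5,5]. HN layers by μ_θ (3 steps, strictly decreasing):
  μ^(1)=7; μ^(2)=-1; μ^(3)=-5

((0, 0, 2, 0, 0); (1, 1, 1, 1, 0); (0, 1, 0, 0, 1))


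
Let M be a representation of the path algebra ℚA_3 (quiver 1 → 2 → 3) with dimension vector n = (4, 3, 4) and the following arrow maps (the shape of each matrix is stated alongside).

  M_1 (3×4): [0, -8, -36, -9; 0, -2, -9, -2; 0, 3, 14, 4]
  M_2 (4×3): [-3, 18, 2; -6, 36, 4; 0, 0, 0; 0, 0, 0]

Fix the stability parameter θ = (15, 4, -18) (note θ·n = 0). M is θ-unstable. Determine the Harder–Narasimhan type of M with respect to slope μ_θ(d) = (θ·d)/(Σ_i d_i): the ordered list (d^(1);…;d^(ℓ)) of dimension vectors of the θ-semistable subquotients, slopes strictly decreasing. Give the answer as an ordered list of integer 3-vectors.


Interval decomposition of M: I[1,1], I[1,2]^2, I[1,3], I[3,3]^3.
HN type (ℓ=4): μ^(1)=15; μ^(2)=19/2; μ^(3)=1/3; μ^(4)=-18

((1, 0, 0); (2, 2, 0); (1, 1, 1); (0, 0, 3))


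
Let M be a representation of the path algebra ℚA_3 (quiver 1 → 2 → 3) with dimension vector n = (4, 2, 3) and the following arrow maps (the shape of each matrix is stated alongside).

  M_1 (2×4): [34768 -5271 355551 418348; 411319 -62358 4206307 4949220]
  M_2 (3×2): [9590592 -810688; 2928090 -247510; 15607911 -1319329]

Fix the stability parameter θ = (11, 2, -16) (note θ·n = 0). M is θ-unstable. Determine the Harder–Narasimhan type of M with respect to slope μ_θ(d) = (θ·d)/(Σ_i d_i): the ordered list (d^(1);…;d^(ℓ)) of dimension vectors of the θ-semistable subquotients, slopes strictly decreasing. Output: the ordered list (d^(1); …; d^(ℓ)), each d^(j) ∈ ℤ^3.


Barcode: M ≅ I[1,1]^2, I[1,2], I[1,3], I[3,3]^2. HN layers by μ_θ (4 steps, strictly decreasing):
  μ^(1)=11; μ^(2)=13/2; μ^(3)=-1; μ^(4)=-16

((2, 0, 0); (1, 1, 0); (1, 1, 1); (0, 0, 2))


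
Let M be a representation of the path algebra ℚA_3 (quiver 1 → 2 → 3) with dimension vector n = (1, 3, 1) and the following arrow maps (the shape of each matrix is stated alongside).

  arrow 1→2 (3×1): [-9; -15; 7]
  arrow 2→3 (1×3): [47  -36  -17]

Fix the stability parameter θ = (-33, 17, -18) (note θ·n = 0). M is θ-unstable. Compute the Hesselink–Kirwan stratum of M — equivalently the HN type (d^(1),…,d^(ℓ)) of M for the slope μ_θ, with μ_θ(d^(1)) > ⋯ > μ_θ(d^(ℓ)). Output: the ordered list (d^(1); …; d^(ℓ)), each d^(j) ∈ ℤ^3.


Interval decomposition of M: I[1,3], I[2,2]^2.
HN type (ℓ=3): μ^(1)=17; μ^(2)=-1/2; μ^(3)=-33

((0, 2, 0); (0, 1, 1); (1, 0, 0))


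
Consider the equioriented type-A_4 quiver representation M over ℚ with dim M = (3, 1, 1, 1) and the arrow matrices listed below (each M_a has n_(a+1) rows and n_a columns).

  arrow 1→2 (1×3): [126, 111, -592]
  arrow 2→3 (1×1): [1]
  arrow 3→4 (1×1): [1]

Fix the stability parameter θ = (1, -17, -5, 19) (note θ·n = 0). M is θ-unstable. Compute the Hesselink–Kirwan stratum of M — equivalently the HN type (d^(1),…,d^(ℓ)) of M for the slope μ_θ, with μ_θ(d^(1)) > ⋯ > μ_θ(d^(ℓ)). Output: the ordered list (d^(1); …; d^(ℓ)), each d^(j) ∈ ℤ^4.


Via rank(M_{q-1}∘⋯∘M_p): M ≅ I[1,1]^2, I[1,4].
μ_θ-semistable layers: μ^(1)=19; μ^(2)=1; μ^(3)=-5; μ^(4)=-8

((0, 0, 0, 1); (2, 0, 0, 0); (0, 0, 1, 0); (1, 1, 0, 0))


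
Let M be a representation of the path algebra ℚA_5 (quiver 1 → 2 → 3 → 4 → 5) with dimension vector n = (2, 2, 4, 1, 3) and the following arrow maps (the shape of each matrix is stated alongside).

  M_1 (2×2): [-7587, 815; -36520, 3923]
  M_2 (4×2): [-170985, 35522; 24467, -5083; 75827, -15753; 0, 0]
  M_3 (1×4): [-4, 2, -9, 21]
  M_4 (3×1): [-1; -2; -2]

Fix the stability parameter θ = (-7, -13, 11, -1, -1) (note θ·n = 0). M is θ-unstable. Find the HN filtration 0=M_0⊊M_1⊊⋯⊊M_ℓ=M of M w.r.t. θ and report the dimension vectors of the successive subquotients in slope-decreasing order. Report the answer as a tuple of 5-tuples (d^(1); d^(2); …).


Barcode: M ≅ I[1,3], I[1,5], I[3,3]^2, I[5,5]^2. HN layers by μ_θ (4 steps, strictly decreasing):
  μ^(1)=11; μ^(2)=3; μ^(3)=-1; μ^(4)=-10

((0, 0, 3, 0, 0); (0, 0, 1, 1, 1); (0, 0, 0, 0, 2); (2, 2, 0, 0, 0))


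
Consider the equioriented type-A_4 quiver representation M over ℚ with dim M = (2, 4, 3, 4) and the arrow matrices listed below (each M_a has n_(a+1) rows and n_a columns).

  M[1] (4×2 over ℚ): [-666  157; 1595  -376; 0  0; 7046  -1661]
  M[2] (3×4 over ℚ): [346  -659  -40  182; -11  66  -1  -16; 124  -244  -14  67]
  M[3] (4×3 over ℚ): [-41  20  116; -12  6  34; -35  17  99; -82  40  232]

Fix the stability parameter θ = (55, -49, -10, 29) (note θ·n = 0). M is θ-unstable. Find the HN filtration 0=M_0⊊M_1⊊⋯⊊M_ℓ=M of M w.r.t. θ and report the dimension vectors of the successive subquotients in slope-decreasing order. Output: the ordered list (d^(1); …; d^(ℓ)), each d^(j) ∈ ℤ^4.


Interval decomposition of M: I[1,3], I[1,4], I[2,2], I[2,4], I[4,4]^2.
HN type (ℓ=4): μ^(1)=29; μ^(2)=-4/3; μ^(3)=-10; μ^(4)=-49

((0, 0, 0, 4); (2, 2, 2, 0); (0, 0, 1, 0); (0, 2, 0, 0))


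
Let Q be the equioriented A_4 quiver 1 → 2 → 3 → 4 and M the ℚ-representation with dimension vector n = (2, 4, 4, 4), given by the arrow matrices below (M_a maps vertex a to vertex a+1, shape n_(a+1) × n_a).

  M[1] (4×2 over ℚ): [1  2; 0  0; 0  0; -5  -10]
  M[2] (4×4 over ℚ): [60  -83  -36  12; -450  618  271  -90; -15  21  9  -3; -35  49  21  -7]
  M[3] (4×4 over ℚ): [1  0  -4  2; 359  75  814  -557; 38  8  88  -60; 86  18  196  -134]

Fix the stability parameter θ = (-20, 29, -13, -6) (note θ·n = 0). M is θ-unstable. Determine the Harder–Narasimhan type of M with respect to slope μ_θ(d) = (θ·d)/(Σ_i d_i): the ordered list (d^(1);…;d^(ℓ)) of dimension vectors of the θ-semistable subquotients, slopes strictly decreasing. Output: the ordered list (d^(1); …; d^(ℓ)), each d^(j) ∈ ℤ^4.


Interval decomposition of M: I[1,1], I[1,2], I[2,3], I[2,4]^2, I[3,3], I[4,4]^2.
HN type (ℓ=6): μ^(1)=29; μ^(2)=8; μ^(3)=10/3; μ^(4)=-6; μ^(5)=-13; μ^(6)=-20

((0, 1, 0, 0); (0, 1, 1, 0); (0, 2, 2, 2); (0, 0, 0, 2); (0, 0, 1, 0); (2, 0, 0, 0))


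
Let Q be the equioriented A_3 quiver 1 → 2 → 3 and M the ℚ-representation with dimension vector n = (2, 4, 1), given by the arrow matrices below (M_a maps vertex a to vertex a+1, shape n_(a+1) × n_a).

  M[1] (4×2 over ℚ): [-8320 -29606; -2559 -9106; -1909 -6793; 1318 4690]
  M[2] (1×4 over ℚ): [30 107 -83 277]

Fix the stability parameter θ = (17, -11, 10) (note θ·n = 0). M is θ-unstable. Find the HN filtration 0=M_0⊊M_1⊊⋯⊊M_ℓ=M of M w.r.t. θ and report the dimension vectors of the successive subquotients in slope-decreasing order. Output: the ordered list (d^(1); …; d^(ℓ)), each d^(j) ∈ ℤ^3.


Via rank(M_{q-1}∘⋯∘M_p): M ≅ I[1,2], I[1,3], I[2,2]^2.
μ_θ-semistable layers: μ^(1)=10; μ^(2)=3; μ^(3)=-11

((0, 0, 1); (2, 2, 0); (0, 2, 0))


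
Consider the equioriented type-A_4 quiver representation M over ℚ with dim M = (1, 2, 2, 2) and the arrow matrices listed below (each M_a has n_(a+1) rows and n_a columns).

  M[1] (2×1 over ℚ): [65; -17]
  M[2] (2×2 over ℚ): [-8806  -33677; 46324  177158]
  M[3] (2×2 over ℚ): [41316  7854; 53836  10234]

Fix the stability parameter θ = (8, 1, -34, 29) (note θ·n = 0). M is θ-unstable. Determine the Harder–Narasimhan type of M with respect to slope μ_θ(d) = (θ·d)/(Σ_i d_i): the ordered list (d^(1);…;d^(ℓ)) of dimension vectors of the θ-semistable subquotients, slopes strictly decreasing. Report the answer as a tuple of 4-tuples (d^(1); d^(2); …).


Barcode: M ≅ I[1,3], I[2,2], I[3,4], I[4,4]. HN layers by μ_θ (4 steps, strictly decreasing):
  μ^(1)=29; μ^(2)=1; μ^(3)=-25/3; μ^(4)=-34

((0, 0, 0, 2); (0, 1, 0, 0); (1, 1, 1, 0); (0, 0, 1, 0))


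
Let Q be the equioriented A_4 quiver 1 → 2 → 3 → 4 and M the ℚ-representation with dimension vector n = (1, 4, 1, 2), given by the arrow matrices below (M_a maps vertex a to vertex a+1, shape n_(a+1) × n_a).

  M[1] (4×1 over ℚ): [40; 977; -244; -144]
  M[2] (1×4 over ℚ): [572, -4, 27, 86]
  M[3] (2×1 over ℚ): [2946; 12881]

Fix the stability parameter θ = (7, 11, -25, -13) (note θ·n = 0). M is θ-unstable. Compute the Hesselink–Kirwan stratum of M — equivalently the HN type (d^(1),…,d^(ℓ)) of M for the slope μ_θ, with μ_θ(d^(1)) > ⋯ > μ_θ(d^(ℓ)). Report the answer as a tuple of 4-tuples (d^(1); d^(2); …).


Interval decomposition of M: I[1,2], I[2,2]^2, I[2,4], I[4,4].
HN type (ℓ=4): μ^(1)=11; μ^(2)=7; μ^(3)=-9; μ^(4)=-13

((0, 3, 0, 0); (1, 0, 0, 0); (0, 1, 1, 1); (0, 0, 0, 1))


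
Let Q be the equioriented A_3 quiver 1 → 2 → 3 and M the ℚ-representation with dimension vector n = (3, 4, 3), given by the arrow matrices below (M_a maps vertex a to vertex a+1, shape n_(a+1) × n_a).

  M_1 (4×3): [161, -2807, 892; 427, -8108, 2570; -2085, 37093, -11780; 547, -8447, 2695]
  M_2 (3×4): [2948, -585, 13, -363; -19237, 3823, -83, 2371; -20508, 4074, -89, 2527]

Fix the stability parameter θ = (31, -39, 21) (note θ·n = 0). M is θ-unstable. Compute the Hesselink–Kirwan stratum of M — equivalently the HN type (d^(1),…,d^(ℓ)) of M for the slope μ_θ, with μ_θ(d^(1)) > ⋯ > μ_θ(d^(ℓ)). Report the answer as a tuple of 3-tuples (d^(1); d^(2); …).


Via rank(M_{q-1}∘⋯∘M_p): M ≅ I[1,3]^3, I[2,2].
μ_θ-semistable layers: μ^(1)=21; μ^(2)=-4; μ^(3)=-39

((0, 0, 3); (3, 3, 0); (0, 1, 0))


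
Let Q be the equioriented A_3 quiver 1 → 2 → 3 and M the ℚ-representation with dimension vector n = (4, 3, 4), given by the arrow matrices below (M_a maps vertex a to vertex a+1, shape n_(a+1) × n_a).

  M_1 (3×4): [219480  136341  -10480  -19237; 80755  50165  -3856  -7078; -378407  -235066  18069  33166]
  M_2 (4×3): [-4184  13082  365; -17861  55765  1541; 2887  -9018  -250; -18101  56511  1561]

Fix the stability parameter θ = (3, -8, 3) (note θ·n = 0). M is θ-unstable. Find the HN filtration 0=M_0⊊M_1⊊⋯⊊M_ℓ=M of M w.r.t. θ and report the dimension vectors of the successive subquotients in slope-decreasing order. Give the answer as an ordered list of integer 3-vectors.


Interval decomposition of M: I[1,1], I[1,3]^3, I[3,3].
HN type (ℓ=2): μ^(1)=3; μ^(2)=-5/2

((1, 0, 4); (3, 3, 0))


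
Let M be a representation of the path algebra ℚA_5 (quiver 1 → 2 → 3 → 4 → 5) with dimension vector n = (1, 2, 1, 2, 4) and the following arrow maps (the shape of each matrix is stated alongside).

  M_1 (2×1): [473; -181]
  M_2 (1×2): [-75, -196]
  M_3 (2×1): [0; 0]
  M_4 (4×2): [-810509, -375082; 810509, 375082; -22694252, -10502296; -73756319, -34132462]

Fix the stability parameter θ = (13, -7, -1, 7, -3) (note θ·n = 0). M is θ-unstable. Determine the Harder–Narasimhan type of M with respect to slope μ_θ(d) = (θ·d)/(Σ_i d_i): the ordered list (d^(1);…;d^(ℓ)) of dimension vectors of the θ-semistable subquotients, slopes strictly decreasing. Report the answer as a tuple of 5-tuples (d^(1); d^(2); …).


Via rank(M_{q-1}∘⋯∘M_p): M ≅ I[1,3], I[2,2], I[4,4], I[4,5], I[5,5]^3.
μ_θ-semistable layers: μ^(1)=7; μ^(2)=2; μ^(3)=5/3; μ^(4)=-3; μ^(5)=-7

((0, 0, 0, 1, 0); (0, 0, 0, 1, 1); (1, 1, 1, 0, 0); (0, 0, 0, 0, 3); (0, 1, 0, 0, 0))


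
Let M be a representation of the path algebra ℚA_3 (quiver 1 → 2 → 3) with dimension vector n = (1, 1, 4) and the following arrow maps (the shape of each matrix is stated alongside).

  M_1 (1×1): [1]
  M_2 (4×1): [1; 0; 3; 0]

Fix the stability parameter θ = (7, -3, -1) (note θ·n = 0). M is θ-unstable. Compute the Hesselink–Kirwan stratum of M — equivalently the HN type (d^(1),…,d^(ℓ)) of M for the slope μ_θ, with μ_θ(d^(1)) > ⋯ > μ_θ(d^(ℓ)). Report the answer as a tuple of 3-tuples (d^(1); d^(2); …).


Barcode: M ≅ I[1,3], I[3,3]^3. HN layers by μ_θ (2 steps, strictly decreasing):
  μ^(1)=1; μ^(2)=-1

((1, 1, 1); (0, 0, 3))


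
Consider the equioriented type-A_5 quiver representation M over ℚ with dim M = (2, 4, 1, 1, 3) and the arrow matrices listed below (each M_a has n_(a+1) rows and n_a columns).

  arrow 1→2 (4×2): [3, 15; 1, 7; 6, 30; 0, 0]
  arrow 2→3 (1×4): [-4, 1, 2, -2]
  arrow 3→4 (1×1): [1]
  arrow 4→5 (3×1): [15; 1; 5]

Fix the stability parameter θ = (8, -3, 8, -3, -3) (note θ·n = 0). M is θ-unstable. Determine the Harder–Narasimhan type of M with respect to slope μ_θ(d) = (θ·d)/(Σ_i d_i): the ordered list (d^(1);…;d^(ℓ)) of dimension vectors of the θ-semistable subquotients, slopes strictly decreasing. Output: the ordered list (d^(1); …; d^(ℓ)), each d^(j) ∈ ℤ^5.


Barcode: M ≅ I[1,2], I[1,5], I[2,2]^2, I[5,5]^2. HN layers by μ_θ (3 steps, strictly decreasing):
  μ^(1)=5/2; μ^(2)=7/5; μ^(3)=-3

((1, 1, 0, 0, 0); (1, 1, 1, 1, 1); (0, 2, 0, 0, 2))


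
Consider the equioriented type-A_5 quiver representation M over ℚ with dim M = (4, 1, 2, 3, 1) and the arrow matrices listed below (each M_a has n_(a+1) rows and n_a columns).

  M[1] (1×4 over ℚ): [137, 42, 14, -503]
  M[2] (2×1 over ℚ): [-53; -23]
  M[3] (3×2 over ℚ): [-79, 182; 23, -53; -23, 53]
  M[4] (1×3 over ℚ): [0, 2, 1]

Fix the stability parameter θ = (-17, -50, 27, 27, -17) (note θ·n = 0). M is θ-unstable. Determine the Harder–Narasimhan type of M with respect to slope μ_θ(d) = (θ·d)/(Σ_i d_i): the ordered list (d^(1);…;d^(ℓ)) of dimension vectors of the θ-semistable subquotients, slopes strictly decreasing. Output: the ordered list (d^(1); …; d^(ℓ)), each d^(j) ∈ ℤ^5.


Barcode: M ≅ I[1,1]^3, I[1,4], I[3,5], I[4,4]. HN layers by μ_θ (4 steps, strictly decreasing):
  μ^(1)=27; μ^(2)=37/3; μ^(3)=-17; μ^(4)=-67/2

((0, 0, 1, 2, 0); (0, 0, 1, 1, 1); (3, 0, 0, 0, 0); (1, 1, 0, 0, 0))


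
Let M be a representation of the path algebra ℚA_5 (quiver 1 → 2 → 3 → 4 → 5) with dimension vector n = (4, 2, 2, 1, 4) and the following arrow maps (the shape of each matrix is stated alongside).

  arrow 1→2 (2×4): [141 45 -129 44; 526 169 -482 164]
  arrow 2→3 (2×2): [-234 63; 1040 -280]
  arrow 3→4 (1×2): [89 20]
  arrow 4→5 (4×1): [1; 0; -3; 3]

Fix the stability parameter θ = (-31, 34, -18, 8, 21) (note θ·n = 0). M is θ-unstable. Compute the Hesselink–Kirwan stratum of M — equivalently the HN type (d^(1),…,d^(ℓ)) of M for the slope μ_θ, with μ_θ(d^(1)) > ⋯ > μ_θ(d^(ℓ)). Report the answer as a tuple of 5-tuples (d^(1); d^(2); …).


Via rank(M_{q-1}∘⋯∘M_p): M ≅ I[1,1]^2, I[1,2], I[1,5], I[3,3], I[5,5]^3.
μ_θ-semistable layers: μ^(1)=34; μ^(2)=21; μ^(3)=8; μ^(4)=-18; μ^(5)=-31

((0, 1, 0, 0, 0); (0, 0, 0, 0, 4); (0, 1, 1, 1, 0); (0, 0, 1, 0, 0); (4, 0, 0, 0, 0))


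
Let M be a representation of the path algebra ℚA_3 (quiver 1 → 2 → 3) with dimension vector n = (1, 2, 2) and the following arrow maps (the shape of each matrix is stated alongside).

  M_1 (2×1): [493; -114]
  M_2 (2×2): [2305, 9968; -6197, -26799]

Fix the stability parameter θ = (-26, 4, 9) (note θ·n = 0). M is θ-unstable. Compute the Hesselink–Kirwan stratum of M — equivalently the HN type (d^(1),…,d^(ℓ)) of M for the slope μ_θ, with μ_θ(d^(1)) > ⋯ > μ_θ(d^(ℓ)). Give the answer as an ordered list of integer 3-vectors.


Barcode: M ≅ I[1,3], I[2,3]. HN layers by μ_θ (3 steps, strictly decreasing):
  μ^(1)=9; μ^(2)=4; μ^(3)=-26

((0, 0, 2); (0, 2, 0); (1, 0, 0))


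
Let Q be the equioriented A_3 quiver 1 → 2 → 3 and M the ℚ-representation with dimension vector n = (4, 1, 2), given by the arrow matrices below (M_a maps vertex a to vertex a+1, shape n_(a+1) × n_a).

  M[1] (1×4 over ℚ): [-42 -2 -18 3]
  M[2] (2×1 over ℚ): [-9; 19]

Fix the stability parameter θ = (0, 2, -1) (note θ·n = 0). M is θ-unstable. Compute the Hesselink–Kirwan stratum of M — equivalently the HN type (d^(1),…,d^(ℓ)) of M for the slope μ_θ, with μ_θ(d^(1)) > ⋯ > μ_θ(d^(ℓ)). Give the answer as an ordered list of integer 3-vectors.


Interval decomposition of M: I[1,1]^3, I[1,3], I[3,3].
HN type (ℓ=3): μ^(1)=1/2; μ^(2)=0; μ^(3)=-1

((0, 1, 1); (4, 0, 0); (0, 0, 1))


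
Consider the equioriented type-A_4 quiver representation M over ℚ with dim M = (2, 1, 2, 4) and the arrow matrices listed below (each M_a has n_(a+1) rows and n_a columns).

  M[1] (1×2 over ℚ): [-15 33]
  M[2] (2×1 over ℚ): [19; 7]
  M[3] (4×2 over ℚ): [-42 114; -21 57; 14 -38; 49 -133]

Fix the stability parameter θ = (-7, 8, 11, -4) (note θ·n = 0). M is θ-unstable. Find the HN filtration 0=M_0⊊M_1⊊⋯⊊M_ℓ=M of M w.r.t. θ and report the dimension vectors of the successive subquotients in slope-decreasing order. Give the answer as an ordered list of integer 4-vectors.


Via rank(M_{q-1}∘⋯∘M_p): M ≅ I[1,1], I[1,3], I[3,4], I[4,4]^3.
μ_θ-semistable layers: μ^(1)=11; μ^(2)=8; μ^(3)=7/2; μ^(4)=-4; μ^(5)=-7

((0, 0, 1, 0); (0, 1, 0, 0); (0, 0, 1, 1); (0, 0, 0, 3); (2, 0, 0, 0))


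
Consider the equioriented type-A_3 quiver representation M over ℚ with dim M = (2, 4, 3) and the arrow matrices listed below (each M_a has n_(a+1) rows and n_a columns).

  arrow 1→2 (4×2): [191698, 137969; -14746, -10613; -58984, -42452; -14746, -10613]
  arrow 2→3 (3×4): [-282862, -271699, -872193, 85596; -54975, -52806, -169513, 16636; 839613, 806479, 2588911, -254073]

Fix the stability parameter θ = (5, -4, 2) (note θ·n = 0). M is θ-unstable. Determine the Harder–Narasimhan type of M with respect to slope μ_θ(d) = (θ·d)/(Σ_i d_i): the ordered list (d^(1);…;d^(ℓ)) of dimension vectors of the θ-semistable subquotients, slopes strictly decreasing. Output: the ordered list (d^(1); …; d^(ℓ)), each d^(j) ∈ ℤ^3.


Via rank(M_{q-1}∘⋯∘M_p): M ≅ I[1,1], I[1,3], I[2,2], I[2,3]^2.
μ_θ-semistable layers: μ^(1)=5; μ^(2)=2; μ^(3)=1/2; μ^(4)=-4

((1, 0, 0); (0, 0, 3); (1, 1, 0); (0, 3, 0))


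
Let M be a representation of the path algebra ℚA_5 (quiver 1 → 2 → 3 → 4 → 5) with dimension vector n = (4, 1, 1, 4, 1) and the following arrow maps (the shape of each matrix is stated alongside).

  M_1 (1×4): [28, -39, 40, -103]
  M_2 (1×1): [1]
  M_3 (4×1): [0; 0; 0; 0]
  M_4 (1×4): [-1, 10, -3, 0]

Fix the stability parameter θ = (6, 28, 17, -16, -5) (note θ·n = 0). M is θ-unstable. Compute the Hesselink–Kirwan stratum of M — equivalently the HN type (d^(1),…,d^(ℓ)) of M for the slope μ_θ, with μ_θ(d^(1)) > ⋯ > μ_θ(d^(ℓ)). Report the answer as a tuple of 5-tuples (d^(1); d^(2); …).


Interval decomposition of M: I[1,1]^3, I[1,3], I[4,4]^3, I[4,5].
HN type (ℓ=4): μ^(1)=45/2; μ^(2)=6; μ^(3)=-5; μ^(4)=-16

((0, 1, 1, 0, 0); (4, 0, 0, 0, 0); (0, 0, 0, 0, 1); (0, 0, 0, 4, 0))


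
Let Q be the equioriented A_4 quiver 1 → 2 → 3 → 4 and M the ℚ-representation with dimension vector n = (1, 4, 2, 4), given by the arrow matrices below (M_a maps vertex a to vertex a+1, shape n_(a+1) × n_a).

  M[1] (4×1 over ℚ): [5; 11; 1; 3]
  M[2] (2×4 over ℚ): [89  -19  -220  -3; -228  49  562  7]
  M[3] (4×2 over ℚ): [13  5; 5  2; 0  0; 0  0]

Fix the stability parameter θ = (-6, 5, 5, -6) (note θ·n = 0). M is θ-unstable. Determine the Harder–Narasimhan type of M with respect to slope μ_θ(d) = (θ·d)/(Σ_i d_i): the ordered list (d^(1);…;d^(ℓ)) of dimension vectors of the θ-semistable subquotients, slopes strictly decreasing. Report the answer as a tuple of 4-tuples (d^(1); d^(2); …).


Via rank(M_{q-1}∘⋯∘M_p): M ≅ I[1,4], I[2,2]^2, I[2,4], I[4,4]^2.
μ_θ-semistable layers: μ^(1)=5; μ^(2)=4/3; μ^(3)=-6

((0, 2, 0, 0); (0, 2, 2, 2); (1, 0, 0, 2))


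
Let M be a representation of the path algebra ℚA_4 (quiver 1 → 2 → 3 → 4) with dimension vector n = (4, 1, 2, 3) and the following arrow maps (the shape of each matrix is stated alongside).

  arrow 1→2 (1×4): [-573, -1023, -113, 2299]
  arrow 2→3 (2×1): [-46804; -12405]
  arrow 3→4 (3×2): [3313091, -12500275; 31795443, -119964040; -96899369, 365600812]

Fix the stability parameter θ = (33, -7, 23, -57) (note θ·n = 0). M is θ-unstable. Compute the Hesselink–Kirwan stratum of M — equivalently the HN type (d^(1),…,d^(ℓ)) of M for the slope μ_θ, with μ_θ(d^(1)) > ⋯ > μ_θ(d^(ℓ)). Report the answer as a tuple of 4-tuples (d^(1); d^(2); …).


Via rank(M_{q-1}∘⋯∘M_p): M ≅ I[1,1]^3, I[1,4], I[3,4], I[4,4].
μ_θ-semistable layers: μ^(1)=33; μ^(2)=-2; μ^(3)=-17; μ^(4)=-57

((3, 0, 0, 0); (1, 1, 1, 1); (0, 0, 1, 1); (0, 0, 0, 1))


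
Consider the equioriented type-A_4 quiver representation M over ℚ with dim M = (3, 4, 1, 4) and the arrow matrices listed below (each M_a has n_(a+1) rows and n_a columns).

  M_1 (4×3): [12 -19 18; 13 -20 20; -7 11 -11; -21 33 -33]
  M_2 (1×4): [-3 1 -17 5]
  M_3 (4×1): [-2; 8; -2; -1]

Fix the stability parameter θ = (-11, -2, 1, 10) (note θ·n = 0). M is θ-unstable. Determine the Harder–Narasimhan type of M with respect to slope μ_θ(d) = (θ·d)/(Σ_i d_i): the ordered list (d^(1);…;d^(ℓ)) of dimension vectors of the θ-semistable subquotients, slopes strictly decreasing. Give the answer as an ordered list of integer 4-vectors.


Via rank(M_{q-1}∘⋯∘M_p): M ≅ I[1,2]^2, I[1,4], I[2,2], I[4,4]^3.
μ_θ-semistable layers: μ^(1)=10; μ^(2)=1; μ^(3)=-2; μ^(4)=-11

((0, 0, 0, 4); (0, 0, 1, 0); (0, 4, 0, 0); (3, 0, 0, 0))


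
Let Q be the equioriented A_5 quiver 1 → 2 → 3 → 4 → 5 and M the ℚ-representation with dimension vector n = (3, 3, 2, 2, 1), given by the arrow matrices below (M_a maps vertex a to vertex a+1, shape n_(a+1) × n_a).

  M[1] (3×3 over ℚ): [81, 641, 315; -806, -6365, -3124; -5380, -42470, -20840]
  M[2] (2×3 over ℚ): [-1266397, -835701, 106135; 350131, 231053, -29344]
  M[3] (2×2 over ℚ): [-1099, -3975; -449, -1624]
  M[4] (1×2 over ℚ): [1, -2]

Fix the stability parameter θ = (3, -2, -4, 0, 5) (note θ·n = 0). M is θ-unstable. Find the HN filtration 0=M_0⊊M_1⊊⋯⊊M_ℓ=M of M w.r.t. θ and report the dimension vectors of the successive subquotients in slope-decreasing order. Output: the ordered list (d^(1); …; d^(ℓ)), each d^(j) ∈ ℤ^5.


Barcode: M ≅ I[1,1], I[1,2], I[1,4], I[2,5]. HN layers by μ_θ (6 steps, strictly decreasing):
  μ^(1)=5; μ^(2)=3; μ^(3)=1/2; μ^(4)=0; μ^(5)=-1; μ^(6)=-3

((0, 0, 0, 0, 1); (1, 0, 0, 0, 0); (1, 1, 0, 0, 0); (0, 0, 0, 2, 0); (1, 1, 1, 0, 0); (0, 1, 1, 0, 0))


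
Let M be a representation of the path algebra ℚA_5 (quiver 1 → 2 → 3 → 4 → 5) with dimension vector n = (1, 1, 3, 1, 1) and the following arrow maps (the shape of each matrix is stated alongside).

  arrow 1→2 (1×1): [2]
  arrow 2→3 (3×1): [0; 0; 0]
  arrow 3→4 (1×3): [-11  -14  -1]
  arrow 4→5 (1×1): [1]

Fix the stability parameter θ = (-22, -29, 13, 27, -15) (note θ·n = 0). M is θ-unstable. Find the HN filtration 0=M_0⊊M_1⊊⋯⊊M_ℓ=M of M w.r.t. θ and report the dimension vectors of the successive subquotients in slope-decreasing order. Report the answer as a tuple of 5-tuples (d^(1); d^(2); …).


Interval decomposition of M: I[1,2], I[3,3]^2, I[3,5].
HN type (ℓ=3): μ^(1)=13; μ^(2)=25/3; μ^(3)=-51/2

((0, 0, 2, 0, 0); (0, 0, 1, 1, 1); (1, 1, 0, 0, 0))


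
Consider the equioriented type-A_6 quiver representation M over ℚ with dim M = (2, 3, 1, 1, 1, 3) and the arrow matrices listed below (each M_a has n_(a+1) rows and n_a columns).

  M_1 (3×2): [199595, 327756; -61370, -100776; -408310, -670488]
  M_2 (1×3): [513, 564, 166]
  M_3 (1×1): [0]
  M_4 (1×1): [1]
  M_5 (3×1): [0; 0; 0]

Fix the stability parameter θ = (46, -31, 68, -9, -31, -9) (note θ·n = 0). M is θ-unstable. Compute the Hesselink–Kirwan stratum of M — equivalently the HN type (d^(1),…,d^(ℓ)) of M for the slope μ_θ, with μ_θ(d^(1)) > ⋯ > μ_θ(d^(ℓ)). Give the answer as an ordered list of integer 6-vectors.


Via rank(M_{q-1}∘⋯∘M_p): M ≅ I[1,1], I[1,3], I[2,2]^2, I[4,5], I[6,6]^3.
μ_θ-semistable layers: μ^(1)=68; μ^(2)=46; μ^(3)=15/2; μ^(4)=-9; μ^(5)=-20; μ^(6)=-31

((0, 0, 1, 0, 0, 0); (1, 0, 0, 0, 0, 0); (1, 1, 0, 0, 0, 0); (0, 0, 0, 0, 0, 3); (0, 0, 0, 1, 1, 0); (0, 2, 0, 0, 0, 0))


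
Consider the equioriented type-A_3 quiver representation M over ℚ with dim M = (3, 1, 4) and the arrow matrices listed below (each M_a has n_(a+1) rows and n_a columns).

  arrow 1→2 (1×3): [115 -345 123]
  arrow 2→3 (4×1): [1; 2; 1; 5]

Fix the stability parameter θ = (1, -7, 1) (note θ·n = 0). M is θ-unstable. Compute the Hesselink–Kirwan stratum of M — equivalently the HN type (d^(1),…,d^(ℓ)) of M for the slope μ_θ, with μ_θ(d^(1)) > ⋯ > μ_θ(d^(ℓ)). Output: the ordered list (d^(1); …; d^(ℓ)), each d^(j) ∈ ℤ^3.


Via rank(M_{q-1}∘⋯∘M_p): M ≅ I[1,1]^2, I[1,3], I[3,3]^3.
μ_θ-semistable layers: μ^(1)=1; μ^(2)=-3

((2, 0, 4); (1, 1, 0))


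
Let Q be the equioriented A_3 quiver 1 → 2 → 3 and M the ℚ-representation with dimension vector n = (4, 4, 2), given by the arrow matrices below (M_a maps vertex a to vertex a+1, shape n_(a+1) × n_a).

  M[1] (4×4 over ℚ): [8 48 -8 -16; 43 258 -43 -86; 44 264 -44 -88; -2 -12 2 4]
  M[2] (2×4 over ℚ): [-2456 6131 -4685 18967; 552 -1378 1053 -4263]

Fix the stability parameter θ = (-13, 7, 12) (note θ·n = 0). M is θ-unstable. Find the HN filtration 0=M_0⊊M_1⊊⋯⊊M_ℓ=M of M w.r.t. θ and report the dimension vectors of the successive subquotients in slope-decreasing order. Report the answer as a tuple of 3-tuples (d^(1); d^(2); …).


Interval decomposition of M: I[1,1]^3, I[1,3], I[2,2]^2, I[2,3].
HN type (ℓ=3): μ^(1)=12; μ^(2)=7; μ^(3)=-13

((0, 0, 2); (0, 4, 0); (4, 0, 0))


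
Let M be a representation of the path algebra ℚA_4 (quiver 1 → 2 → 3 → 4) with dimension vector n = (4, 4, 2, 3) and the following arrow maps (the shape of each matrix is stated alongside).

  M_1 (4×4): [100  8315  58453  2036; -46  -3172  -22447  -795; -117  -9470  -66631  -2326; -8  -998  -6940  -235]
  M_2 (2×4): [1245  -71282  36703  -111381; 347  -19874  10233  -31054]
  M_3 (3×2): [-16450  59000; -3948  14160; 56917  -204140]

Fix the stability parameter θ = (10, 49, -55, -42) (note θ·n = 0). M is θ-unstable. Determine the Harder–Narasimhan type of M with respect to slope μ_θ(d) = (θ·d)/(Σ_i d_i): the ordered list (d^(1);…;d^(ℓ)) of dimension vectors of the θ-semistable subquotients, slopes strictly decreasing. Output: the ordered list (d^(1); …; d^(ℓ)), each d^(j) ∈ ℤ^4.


Interval decomposition of M: I[1,2]^2, I[1,3], I[1,4], I[4,4]^2.
HN type (ℓ=5): μ^(1)=49; μ^(2)=10; μ^(3)=4/3; μ^(4)=-19/2; μ^(5)=-42

((0, 2, 0, 0); (2, 0, 0, 0); (1, 1, 1, 0); (1, 1, 1, 1); (0, 0, 0, 2))


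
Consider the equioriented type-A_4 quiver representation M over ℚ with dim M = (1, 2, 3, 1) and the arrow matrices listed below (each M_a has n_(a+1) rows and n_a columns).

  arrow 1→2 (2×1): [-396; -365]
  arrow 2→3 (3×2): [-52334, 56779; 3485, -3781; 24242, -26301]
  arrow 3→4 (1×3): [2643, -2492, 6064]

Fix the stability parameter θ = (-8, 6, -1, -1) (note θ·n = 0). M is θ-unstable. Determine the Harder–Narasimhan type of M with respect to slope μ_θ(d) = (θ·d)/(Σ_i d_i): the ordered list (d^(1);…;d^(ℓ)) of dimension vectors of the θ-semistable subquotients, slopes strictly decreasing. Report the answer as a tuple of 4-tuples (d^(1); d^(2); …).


Via rank(M_{q-1}∘⋯∘M_p): M ≅ I[1,4], I[2,3], I[3,3].
μ_θ-semistable layers: μ^(1)=5/2; μ^(2)=4/3; μ^(3)=-1; μ^(4)=-8

((0, 1, 1, 0); (0, 1, 1, 1); (0, 0, 1, 0); (1, 0, 0, 0))


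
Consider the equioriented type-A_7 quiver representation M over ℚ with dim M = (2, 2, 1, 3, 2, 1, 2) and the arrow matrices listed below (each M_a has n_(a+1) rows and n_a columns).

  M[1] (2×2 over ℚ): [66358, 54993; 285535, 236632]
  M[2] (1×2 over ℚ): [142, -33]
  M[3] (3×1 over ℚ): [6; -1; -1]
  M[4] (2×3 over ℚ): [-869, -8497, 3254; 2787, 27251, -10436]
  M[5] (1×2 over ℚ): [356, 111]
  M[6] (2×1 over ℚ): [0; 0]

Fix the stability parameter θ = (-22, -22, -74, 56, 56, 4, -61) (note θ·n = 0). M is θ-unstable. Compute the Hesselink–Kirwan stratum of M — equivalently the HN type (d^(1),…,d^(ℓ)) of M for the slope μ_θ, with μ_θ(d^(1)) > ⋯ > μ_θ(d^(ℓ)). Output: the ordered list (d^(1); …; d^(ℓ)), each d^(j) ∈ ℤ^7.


Via rank(M_{q-1}∘⋯∘M_p): M ≅ I[1,2], I[1,6], I[4,4], I[4,5], I[7,7]^2.
μ_θ-semistable layers: μ^(1)=56; μ^(2)=116/3; μ^(3)=-22; μ^(4)=-118/3; μ^(5)=-61

((0, 0, 0, 2, 1, 0, 0); (0, 0, 0, 1, 1, 1, 0); (1, 1, 0, 0, 0, 0, 0); (1, 1, 1, 0, 0, 0, 0); (0, 0, 0, 0, 0, 0, 2))


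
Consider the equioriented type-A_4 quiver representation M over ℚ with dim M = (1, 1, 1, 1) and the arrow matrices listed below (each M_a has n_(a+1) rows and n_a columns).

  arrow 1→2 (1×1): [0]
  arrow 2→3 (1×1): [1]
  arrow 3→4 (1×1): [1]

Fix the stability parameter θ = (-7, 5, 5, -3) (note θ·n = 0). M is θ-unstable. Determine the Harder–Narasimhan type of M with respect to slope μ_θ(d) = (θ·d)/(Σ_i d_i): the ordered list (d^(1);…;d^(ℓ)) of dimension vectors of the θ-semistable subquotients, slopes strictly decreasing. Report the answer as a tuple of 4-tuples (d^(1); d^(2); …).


Interval decomposition of M: I[1,1], I[2,4].
HN type (ℓ=2): μ^(1)=7/3; μ^(2)=-7

((0, 1, 1, 1); (1, 0, 0, 0))


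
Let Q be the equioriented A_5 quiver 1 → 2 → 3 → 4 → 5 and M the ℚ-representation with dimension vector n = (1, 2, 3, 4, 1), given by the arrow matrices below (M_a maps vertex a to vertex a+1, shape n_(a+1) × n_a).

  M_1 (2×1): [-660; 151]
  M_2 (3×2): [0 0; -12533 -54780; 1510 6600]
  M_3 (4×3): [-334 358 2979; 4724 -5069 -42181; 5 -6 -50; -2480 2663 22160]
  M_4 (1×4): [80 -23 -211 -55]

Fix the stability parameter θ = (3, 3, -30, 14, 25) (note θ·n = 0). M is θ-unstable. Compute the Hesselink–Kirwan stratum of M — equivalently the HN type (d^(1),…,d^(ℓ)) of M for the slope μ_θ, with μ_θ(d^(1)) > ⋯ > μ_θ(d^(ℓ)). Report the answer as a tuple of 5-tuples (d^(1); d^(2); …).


Interval decomposition of M: I[1,2], I[2,5], I[3,4]^2, I[4,4].
HN type (ℓ=5): μ^(1)=25; μ^(2)=14; μ^(3)=3; μ^(4)=-27/2; μ^(5)=-30

((0, 0, 0, 0, 1); (0, 0, 0, 4, 0); (1, 1, 0, 0, 0); (0, 1, 1, 0, 0); (0, 0, 2, 0, 0))


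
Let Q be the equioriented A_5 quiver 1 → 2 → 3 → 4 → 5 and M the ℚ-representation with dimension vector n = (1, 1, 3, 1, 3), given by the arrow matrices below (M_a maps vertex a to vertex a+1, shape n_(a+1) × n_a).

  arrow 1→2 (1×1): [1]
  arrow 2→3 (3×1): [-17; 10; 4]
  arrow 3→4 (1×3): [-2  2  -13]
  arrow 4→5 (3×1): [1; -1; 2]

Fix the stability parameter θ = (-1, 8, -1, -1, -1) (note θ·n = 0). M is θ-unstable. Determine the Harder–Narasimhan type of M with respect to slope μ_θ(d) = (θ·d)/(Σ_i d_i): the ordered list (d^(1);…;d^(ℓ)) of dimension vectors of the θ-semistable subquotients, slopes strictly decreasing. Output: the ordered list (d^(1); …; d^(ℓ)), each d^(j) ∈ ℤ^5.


Interval decomposition of M: I[1,5], I[3,3]^2, I[5,5]^2.
HN type (ℓ=2): μ^(1)=5/4; μ^(2)=-1

((0, 1, 1, 1, 1); (1, 0, 2, 0, 2))


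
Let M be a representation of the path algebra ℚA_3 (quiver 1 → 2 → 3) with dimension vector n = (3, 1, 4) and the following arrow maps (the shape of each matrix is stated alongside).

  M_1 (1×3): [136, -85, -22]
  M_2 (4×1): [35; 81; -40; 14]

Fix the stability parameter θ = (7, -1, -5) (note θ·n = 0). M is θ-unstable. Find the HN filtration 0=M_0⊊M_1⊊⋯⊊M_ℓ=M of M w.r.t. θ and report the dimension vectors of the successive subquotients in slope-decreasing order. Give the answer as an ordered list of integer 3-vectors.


Interval decomposition of M: I[1,1]^2, I[1,3], I[3,3]^3.
HN type (ℓ=3): μ^(1)=7; μ^(2)=1/3; μ^(3)=-5

((2, 0, 0); (1, 1, 1); (0, 0, 3))


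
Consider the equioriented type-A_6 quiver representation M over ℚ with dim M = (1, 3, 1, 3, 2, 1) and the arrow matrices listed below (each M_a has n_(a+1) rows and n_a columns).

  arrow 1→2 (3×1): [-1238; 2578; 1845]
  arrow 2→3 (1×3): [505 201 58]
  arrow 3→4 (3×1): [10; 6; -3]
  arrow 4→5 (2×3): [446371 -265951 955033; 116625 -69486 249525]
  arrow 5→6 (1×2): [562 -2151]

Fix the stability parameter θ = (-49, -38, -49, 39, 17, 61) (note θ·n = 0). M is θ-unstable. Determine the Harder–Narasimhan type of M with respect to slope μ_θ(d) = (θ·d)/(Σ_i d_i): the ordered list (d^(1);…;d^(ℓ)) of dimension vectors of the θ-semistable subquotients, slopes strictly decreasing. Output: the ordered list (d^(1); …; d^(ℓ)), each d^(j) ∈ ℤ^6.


Via rank(M_{q-1}∘⋯∘M_p): M ≅ I[1,6], I[2,2]^2, I[4,4], I[4,5].
μ_θ-semistable layers: μ^(1)=61; μ^(2)=39; μ^(3)=28; μ^(4)=-38; μ^(5)=-87/2; μ^(6)=-49

((0, 0, 0, 0, 0, 1); (0, 0, 0, 1, 0, 0); (0, 0, 0, 2, 2, 0); (0, 2, 0, 0, 0, 0); (0, 1, 1, 0, 0, 0); (1, 0, 0, 0, 0, 0))


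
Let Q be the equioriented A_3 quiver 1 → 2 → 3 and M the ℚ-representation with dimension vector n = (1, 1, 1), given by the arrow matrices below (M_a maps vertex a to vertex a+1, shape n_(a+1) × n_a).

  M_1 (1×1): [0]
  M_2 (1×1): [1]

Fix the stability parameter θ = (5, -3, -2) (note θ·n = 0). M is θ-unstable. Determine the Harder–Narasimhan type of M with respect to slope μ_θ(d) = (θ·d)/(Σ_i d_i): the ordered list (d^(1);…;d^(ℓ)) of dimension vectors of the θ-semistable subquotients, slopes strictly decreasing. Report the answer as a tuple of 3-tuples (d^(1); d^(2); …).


Barcode: M ≅ I[1,1], I[2,3]. HN layers by μ_θ (3 steps, strictly decreasing):
  μ^(1)=5; μ^(2)=-2; μ^(3)=-3

((1, 0, 0); (0, 0, 1); (0, 1, 0))


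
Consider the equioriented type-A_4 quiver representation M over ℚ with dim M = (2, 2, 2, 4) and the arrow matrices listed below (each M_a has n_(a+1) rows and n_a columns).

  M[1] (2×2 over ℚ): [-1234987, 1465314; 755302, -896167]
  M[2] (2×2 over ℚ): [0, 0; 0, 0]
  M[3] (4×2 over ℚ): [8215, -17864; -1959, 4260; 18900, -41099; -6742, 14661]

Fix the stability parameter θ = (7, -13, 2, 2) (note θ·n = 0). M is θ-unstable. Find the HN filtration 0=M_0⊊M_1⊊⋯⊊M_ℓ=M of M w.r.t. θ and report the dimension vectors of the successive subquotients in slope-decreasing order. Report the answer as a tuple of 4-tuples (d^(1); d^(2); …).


Interval decomposition of M: I[1,2]^2, I[3,4]^2, I[4,4]^2.
HN type (ℓ=2): μ^(1)=2; μ^(2)=-3

((0, 0, 2, 4); (2, 2, 0, 0))


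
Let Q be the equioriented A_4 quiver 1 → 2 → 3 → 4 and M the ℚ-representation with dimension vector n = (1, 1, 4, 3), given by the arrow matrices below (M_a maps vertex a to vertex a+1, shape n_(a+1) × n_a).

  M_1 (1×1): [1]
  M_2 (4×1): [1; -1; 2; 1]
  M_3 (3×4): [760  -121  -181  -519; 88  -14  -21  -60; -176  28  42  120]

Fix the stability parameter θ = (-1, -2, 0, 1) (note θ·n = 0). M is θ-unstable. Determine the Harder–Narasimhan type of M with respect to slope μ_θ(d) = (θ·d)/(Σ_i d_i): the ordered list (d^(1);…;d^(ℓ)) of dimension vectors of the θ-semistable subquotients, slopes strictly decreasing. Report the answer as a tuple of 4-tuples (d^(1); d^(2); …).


Barcode: M ≅ I[1,3], I[3,3], I[3,4]^2, I[4,4]. HN layers by μ_θ (3 steps, strictly decreasing):
  μ^(1)=1; μ^(2)=0; μ^(3)=-3/2

((0, 0, 0, 3); (0, 0, 4, 0); (1, 1, 0, 0))


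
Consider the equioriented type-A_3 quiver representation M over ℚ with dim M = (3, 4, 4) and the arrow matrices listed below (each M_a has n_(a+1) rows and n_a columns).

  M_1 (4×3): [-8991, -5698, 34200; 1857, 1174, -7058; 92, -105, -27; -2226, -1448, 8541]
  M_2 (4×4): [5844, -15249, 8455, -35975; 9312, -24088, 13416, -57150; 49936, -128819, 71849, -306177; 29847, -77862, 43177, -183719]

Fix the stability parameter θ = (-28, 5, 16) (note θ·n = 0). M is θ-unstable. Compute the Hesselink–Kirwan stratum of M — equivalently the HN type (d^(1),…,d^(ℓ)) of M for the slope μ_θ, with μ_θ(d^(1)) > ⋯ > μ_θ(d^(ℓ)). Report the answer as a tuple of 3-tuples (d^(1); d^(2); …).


Via rank(M_{q-1}∘⋯∘M_p): M ≅ I[1,2], I[1,3]^2, I[2,3], I[3,3].
μ_θ-semistable layers: μ^(1)=16; μ^(2)=5; μ^(3)=-28

((0, 0, 4); (0, 4, 0); (3, 0, 0))


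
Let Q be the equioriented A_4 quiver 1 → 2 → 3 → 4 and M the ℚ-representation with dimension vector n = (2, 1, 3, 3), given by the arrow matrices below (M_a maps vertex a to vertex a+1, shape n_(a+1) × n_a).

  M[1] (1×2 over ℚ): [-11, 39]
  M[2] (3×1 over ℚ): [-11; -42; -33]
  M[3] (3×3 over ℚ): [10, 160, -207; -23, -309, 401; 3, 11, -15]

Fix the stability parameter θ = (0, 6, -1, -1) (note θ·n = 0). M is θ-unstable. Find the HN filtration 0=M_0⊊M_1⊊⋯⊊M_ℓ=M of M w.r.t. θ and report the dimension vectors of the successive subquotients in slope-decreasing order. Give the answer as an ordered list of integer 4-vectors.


Barcode: M ≅ I[1,1], I[1,4], I[3,4]^2. HN layers by μ_θ (3 steps, strictly decreasing):
  μ^(1)=4/3; μ^(2)=0; μ^(3)=-1

((0, 1, 1, 1); (2, 0, 0, 0); (0, 0, 2, 2))


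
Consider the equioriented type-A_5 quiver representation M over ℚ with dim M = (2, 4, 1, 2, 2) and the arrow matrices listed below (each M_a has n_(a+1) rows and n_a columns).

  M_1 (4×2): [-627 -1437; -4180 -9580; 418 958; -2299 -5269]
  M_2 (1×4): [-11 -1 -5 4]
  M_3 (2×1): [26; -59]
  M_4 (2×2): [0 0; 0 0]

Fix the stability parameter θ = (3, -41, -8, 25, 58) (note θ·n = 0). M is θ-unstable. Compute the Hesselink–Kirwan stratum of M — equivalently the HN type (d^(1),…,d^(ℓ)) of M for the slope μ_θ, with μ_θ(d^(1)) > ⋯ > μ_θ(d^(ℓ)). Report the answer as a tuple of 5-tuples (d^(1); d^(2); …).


Via rank(M_{q-1}∘⋯∘M_p): M ≅ I[1,1], I[1,4], I[2,2]^3, I[4,4], I[5,5]^2.
μ_θ-semistable layers: μ^(1)=58; μ^(2)=25; μ^(3)=3; μ^(4)=-8; μ^(5)=-19; μ^(6)=-41

((0, 0, 0, 0, 2); (0, 0, 0, 2, 0); (1, 0, 0, 0, 0); (0, 0, 1, 0, 0); (1, 1, 0, 0, 0); (0, 3, 0, 0, 0))


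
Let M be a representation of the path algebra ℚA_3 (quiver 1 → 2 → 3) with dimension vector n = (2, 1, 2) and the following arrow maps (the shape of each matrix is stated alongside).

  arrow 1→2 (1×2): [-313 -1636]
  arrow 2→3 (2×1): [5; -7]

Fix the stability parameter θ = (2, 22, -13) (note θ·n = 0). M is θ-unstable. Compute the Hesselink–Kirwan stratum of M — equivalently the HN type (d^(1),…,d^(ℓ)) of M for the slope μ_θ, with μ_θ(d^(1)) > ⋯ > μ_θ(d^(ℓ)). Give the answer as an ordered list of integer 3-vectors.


Interval decomposition of M: I[1,1], I[1,3], I[3,3].
HN type (ℓ=3): μ^(1)=9/2; μ^(2)=2; μ^(3)=-13

((0, 1, 1); (2, 0, 0); (0, 0, 1))


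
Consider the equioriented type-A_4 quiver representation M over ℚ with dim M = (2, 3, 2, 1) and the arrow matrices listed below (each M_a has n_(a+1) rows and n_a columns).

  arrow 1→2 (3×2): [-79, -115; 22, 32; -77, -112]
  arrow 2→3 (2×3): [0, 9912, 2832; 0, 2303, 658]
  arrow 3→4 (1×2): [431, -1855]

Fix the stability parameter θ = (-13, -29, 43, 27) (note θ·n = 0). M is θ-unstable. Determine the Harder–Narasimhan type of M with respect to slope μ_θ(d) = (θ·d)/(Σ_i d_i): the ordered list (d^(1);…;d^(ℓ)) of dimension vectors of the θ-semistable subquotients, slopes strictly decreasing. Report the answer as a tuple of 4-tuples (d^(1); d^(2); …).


Via rank(M_{q-1}∘⋯∘M_p): M ≅ I[1,2]^2, I[2,4], I[3,3].
μ_θ-semistable layers: μ^(1)=43; μ^(2)=35; μ^(3)=-21; μ^(4)=-29

((0, 0, 1, 0); (0, 0, 1, 1); (2, 2, 0, 0); (0, 1, 0, 0))
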